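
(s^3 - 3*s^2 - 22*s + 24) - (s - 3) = s^3 - 3*s^2 - 23*s + 27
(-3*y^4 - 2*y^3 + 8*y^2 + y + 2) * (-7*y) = 21*y^5 + 14*y^4 - 56*y^3 - 7*y^2 - 14*y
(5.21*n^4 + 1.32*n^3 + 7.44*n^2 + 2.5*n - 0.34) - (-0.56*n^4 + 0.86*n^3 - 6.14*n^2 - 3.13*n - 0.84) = 5.77*n^4 + 0.46*n^3 + 13.58*n^2 + 5.63*n + 0.5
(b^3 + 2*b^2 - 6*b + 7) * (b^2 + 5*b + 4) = b^5 + 7*b^4 + 8*b^3 - 15*b^2 + 11*b + 28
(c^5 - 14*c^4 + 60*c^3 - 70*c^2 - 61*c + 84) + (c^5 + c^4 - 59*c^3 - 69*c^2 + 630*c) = 2*c^5 - 13*c^4 + c^3 - 139*c^2 + 569*c + 84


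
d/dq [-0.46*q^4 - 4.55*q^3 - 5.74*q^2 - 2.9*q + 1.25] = -1.84*q^3 - 13.65*q^2 - 11.48*q - 2.9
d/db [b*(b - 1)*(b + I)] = 3*b^2 + 2*b*(-1 + I) - I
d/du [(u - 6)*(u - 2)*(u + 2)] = 3*u^2 - 12*u - 4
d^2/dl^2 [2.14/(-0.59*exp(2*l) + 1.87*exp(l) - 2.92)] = (-2.14*(1.18*exp(l) - 1.87)*(2.36*exp(l) - 3.74)*exp(l) + (5.0504*exp(l) - 4.0018)*(0.59*exp(2*l) - 1.87*exp(l) + 2.92))*exp(l)/(0.59*exp(2*l) - 1.87*exp(l) + 2.92)^3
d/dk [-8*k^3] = -24*k^2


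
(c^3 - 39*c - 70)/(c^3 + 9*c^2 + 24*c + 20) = (c - 7)/(c + 2)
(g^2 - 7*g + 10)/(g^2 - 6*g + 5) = (g - 2)/(g - 1)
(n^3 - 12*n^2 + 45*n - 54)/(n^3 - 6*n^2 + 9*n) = (n - 6)/n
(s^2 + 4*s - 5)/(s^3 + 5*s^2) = (s - 1)/s^2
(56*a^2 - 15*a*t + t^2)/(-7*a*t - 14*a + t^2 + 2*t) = (-8*a + t)/(t + 2)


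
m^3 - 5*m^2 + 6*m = m*(m - 3)*(m - 2)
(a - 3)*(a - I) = a^2 - 3*a - I*a + 3*I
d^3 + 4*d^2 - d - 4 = (d - 1)*(d + 1)*(d + 4)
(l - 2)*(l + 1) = l^2 - l - 2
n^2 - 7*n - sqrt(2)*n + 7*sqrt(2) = (n - 7)*(n - sqrt(2))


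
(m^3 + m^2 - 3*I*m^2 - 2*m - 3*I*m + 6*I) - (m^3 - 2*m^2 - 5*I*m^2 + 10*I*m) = 3*m^2 + 2*I*m^2 - 2*m - 13*I*m + 6*I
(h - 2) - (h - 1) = -1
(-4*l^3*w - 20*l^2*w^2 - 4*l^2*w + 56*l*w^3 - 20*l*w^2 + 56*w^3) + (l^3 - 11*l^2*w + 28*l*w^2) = -4*l^3*w + l^3 - 20*l^2*w^2 - 15*l^2*w + 56*l*w^3 + 8*l*w^2 + 56*w^3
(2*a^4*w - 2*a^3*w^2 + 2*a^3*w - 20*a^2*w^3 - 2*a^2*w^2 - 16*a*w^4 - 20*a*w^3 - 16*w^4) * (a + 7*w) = 2*a^5*w + 12*a^4*w^2 + 2*a^4*w - 34*a^3*w^3 + 12*a^3*w^2 - 156*a^2*w^4 - 34*a^2*w^3 - 112*a*w^5 - 156*a*w^4 - 112*w^5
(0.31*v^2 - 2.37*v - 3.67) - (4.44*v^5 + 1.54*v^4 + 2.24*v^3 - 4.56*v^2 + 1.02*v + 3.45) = -4.44*v^5 - 1.54*v^4 - 2.24*v^3 + 4.87*v^2 - 3.39*v - 7.12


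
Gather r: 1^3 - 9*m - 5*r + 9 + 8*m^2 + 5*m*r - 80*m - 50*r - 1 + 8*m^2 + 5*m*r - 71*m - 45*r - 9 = 16*m^2 - 160*m + r*(10*m - 100)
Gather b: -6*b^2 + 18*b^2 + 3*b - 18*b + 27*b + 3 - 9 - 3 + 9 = 12*b^2 + 12*b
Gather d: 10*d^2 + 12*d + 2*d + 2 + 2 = 10*d^2 + 14*d + 4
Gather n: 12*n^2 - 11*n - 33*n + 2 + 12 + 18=12*n^2 - 44*n + 32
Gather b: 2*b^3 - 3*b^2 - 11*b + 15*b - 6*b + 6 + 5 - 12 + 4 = 2*b^3 - 3*b^2 - 2*b + 3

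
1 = 1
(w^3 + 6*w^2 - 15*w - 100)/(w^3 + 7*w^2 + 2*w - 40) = (w^2 + w - 20)/(w^2 + 2*w - 8)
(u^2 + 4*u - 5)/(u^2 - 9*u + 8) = (u + 5)/(u - 8)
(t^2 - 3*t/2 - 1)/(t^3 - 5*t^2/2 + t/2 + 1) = 1/(t - 1)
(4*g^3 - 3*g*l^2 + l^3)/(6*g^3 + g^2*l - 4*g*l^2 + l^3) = (2*g - l)/(3*g - l)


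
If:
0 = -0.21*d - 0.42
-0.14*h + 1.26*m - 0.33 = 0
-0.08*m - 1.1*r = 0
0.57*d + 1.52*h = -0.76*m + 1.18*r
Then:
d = -2.00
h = 0.57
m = 0.33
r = -0.02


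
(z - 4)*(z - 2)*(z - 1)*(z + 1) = z^4 - 6*z^3 + 7*z^2 + 6*z - 8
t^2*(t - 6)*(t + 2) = t^4 - 4*t^3 - 12*t^2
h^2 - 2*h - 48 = (h - 8)*(h + 6)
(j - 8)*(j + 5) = j^2 - 3*j - 40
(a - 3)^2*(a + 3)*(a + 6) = a^4 + 3*a^3 - 27*a^2 - 27*a + 162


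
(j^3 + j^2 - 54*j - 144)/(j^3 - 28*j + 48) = (j^2 - 5*j - 24)/(j^2 - 6*j + 8)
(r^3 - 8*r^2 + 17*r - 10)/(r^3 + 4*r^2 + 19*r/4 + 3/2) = 4*(r^3 - 8*r^2 + 17*r - 10)/(4*r^3 + 16*r^2 + 19*r + 6)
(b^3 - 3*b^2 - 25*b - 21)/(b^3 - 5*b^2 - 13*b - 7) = (b + 3)/(b + 1)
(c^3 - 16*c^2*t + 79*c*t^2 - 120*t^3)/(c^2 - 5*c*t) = c - 11*t + 24*t^2/c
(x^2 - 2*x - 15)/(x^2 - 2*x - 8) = (-x^2 + 2*x + 15)/(-x^2 + 2*x + 8)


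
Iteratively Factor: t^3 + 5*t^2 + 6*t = (t + 3)*(t^2 + 2*t) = t*(t + 3)*(t + 2)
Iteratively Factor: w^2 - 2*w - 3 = (w - 3)*(w + 1)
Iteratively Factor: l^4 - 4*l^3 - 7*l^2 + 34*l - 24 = (l - 4)*(l^3 - 7*l + 6) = (l - 4)*(l + 3)*(l^2 - 3*l + 2) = (l - 4)*(l - 1)*(l + 3)*(l - 2)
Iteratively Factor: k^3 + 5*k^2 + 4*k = (k + 1)*(k^2 + 4*k) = (k + 1)*(k + 4)*(k)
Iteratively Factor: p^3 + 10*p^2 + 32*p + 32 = (p + 4)*(p^2 + 6*p + 8) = (p + 2)*(p + 4)*(p + 4)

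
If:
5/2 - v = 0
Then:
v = 5/2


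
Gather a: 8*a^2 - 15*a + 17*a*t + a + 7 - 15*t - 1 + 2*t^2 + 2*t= 8*a^2 + a*(17*t - 14) + 2*t^2 - 13*t + 6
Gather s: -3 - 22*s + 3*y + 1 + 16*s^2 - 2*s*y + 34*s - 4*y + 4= 16*s^2 + s*(12 - 2*y) - y + 2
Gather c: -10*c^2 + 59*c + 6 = -10*c^2 + 59*c + 6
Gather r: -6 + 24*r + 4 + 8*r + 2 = 32*r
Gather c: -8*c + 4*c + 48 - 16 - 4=28 - 4*c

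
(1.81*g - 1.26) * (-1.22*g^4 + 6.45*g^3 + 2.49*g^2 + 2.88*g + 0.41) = -2.2082*g^5 + 13.2117*g^4 - 3.6201*g^3 + 2.0754*g^2 - 2.8867*g - 0.5166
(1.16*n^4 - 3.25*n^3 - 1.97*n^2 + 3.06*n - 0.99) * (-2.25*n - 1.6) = -2.61*n^5 + 5.4565*n^4 + 9.6325*n^3 - 3.733*n^2 - 2.6685*n + 1.584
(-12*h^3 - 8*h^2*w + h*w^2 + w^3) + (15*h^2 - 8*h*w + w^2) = -12*h^3 - 8*h^2*w + 15*h^2 + h*w^2 - 8*h*w + w^3 + w^2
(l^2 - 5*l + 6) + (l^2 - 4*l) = 2*l^2 - 9*l + 6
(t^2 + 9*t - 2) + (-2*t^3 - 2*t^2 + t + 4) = -2*t^3 - t^2 + 10*t + 2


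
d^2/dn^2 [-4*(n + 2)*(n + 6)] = -8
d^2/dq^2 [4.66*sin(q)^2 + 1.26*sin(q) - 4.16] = -18.64*sin(q)^2 - 1.26*sin(q) + 9.32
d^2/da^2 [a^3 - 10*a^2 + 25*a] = 6*a - 20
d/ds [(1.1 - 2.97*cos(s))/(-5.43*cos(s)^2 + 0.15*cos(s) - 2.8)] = (16.1271*cos(s)^2 - 11.946*cos(s) - 8.151)*sin(s)/(29.4849*cos(s)^4 - 1.629*cos(s)^3 + 30.4305*cos(s)^2 - 0.84*cos(s) + 7.84)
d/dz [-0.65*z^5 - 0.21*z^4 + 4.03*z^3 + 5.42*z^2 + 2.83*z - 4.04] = -3.25*z^4 - 0.84*z^3 + 12.09*z^2 + 10.84*z + 2.83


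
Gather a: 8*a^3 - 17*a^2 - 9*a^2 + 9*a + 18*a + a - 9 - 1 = 8*a^3 - 26*a^2 + 28*a - 10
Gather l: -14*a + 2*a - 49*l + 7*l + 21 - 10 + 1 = -12*a - 42*l + 12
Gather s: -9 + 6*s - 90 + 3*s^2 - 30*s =3*s^2 - 24*s - 99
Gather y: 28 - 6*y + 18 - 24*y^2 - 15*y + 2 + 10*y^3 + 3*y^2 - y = 10*y^3 - 21*y^2 - 22*y + 48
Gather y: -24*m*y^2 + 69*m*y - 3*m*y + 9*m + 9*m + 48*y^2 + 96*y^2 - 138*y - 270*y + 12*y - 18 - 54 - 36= 18*m + y^2*(144 - 24*m) + y*(66*m - 396) - 108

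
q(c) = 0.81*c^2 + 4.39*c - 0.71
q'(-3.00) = -0.47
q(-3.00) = -6.59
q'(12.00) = 23.83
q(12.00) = 168.61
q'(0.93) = 5.90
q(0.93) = 4.07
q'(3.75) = 10.46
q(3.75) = 27.14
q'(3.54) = 10.12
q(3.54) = 24.98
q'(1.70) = 7.14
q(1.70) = 9.09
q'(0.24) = 4.78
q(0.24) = 0.39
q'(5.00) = 12.49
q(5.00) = 41.49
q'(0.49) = 5.18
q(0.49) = 1.64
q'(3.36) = 9.83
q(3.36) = 23.18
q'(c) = 1.62*c + 4.39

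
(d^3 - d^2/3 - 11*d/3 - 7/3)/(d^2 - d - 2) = (3*d^2 - 4*d - 7)/(3*(d - 2))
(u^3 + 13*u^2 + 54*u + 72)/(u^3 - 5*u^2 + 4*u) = (u^3 + 13*u^2 + 54*u + 72)/(u*(u^2 - 5*u + 4))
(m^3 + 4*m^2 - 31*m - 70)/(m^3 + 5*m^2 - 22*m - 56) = (m - 5)/(m - 4)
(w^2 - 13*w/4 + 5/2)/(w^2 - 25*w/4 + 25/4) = (w - 2)/(w - 5)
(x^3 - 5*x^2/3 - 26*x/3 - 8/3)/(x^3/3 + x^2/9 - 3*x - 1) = 3*(x^2 - 2*x - 8)/(x^2 - 9)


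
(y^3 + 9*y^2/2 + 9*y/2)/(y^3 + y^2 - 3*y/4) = 2*(y + 3)/(2*y - 1)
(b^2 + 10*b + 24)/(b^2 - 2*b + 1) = (b^2 + 10*b + 24)/(b^2 - 2*b + 1)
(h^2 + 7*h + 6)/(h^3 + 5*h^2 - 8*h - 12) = 1/(h - 2)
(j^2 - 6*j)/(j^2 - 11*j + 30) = j/(j - 5)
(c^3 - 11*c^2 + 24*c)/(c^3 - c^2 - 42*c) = (-c^2 + 11*c - 24)/(-c^2 + c + 42)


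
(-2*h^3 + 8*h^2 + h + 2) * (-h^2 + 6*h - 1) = 2*h^5 - 20*h^4 + 49*h^3 - 4*h^2 + 11*h - 2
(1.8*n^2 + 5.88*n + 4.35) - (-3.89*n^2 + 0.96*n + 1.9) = 5.69*n^2 + 4.92*n + 2.45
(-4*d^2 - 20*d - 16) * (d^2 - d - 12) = -4*d^4 - 16*d^3 + 52*d^2 + 256*d + 192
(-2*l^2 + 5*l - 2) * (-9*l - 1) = 18*l^3 - 43*l^2 + 13*l + 2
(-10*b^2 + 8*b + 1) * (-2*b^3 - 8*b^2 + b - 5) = 20*b^5 + 64*b^4 - 76*b^3 + 50*b^2 - 39*b - 5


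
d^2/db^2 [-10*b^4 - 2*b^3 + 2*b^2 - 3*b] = -120*b^2 - 12*b + 4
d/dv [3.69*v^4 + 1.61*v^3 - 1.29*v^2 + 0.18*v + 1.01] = 14.76*v^3 + 4.83*v^2 - 2.58*v + 0.18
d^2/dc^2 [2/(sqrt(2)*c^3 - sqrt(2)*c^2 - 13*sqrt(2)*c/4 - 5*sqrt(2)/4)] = 8*sqrt(2)*(4*(1 - 3*c)*(-4*c^3 + 4*c^2 + 13*c + 5) - (-12*c^2 + 8*c + 13)^2)/(-4*c^3 + 4*c^2 + 13*c + 5)^3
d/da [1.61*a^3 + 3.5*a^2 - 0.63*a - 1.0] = 4.83*a^2 + 7.0*a - 0.63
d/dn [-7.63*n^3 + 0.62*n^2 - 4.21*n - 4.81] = -22.89*n^2 + 1.24*n - 4.21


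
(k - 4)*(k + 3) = k^2 - k - 12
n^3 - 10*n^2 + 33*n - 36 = (n - 4)*(n - 3)^2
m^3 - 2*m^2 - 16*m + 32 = (m - 4)*(m - 2)*(m + 4)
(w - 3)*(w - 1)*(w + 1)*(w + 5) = w^4 + 2*w^3 - 16*w^2 - 2*w + 15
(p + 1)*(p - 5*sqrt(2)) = p^2 - 5*sqrt(2)*p + p - 5*sqrt(2)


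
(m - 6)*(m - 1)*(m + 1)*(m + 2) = m^4 - 4*m^3 - 13*m^2 + 4*m + 12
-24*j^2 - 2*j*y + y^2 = (-6*j + y)*(4*j + y)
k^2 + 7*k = k*(k + 7)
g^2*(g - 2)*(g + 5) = g^4 + 3*g^3 - 10*g^2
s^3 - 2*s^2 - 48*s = s*(s - 8)*(s + 6)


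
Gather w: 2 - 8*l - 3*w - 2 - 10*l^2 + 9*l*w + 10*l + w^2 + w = -10*l^2 + 2*l + w^2 + w*(9*l - 2)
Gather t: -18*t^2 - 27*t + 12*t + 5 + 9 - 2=-18*t^2 - 15*t + 12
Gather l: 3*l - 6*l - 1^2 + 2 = 1 - 3*l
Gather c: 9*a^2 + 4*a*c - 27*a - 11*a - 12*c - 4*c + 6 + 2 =9*a^2 - 38*a + c*(4*a - 16) + 8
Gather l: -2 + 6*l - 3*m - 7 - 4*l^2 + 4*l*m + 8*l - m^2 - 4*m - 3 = -4*l^2 + l*(4*m + 14) - m^2 - 7*m - 12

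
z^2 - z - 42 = (z - 7)*(z + 6)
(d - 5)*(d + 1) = d^2 - 4*d - 5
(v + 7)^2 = v^2 + 14*v + 49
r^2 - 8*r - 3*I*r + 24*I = (r - 8)*(r - 3*I)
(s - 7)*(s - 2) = s^2 - 9*s + 14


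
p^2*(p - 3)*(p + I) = p^4 - 3*p^3 + I*p^3 - 3*I*p^2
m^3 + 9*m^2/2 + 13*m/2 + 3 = (m + 1)*(m + 3/2)*(m + 2)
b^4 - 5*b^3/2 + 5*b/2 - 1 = (b - 2)*(b - 1)*(b - 1/2)*(b + 1)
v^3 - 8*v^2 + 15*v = v*(v - 5)*(v - 3)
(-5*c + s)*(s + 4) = -5*c*s - 20*c + s^2 + 4*s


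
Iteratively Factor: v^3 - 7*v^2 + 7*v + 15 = (v - 5)*(v^2 - 2*v - 3) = (v - 5)*(v + 1)*(v - 3)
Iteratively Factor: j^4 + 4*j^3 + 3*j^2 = (j + 1)*(j^3 + 3*j^2) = j*(j + 1)*(j^2 + 3*j) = j^2*(j + 1)*(j + 3)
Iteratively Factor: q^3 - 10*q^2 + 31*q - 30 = (q - 2)*(q^2 - 8*q + 15) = (q - 3)*(q - 2)*(q - 5)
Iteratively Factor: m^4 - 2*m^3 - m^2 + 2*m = (m + 1)*(m^3 - 3*m^2 + 2*m) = (m - 1)*(m + 1)*(m^2 - 2*m) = m*(m - 1)*(m + 1)*(m - 2)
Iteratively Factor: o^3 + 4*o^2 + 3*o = (o)*(o^2 + 4*o + 3) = o*(o + 1)*(o + 3)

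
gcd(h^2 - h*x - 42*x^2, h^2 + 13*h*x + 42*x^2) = h + 6*x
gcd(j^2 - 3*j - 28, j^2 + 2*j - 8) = j + 4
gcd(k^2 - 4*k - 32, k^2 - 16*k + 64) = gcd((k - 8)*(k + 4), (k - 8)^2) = k - 8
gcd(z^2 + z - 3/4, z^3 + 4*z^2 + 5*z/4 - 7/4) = z - 1/2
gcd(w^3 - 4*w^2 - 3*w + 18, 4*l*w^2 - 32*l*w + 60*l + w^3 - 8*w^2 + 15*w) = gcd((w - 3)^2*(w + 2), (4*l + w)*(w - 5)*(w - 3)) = w - 3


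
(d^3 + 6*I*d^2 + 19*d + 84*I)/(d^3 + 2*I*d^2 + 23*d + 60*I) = (d^2 + 3*I*d + 28)/(d^2 - I*d + 20)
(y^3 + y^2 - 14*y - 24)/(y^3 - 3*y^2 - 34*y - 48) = (y - 4)/(y - 8)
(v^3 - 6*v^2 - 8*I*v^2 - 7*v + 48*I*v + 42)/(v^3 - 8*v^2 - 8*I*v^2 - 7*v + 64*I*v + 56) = (v - 6)/(v - 8)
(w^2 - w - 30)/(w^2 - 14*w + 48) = (w + 5)/(w - 8)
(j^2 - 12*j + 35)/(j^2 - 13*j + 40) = (j - 7)/(j - 8)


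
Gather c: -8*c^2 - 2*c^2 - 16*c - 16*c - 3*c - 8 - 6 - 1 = -10*c^2 - 35*c - 15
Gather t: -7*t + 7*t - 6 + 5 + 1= 0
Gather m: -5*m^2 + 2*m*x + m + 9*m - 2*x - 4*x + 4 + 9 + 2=-5*m^2 + m*(2*x + 10) - 6*x + 15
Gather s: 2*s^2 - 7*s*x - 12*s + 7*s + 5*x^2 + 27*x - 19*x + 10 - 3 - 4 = 2*s^2 + s*(-7*x - 5) + 5*x^2 + 8*x + 3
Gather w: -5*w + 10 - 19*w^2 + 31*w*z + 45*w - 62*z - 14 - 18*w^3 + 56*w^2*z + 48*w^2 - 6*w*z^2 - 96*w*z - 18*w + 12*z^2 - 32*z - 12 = -18*w^3 + w^2*(56*z + 29) + w*(-6*z^2 - 65*z + 22) + 12*z^2 - 94*z - 16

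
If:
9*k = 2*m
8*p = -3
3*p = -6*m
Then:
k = 1/24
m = 3/16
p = -3/8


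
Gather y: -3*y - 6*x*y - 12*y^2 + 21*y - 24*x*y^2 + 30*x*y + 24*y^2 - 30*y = y^2*(12 - 24*x) + y*(24*x - 12)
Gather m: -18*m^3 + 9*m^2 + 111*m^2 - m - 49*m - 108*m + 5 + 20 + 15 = -18*m^3 + 120*m^2 - 158*m + 40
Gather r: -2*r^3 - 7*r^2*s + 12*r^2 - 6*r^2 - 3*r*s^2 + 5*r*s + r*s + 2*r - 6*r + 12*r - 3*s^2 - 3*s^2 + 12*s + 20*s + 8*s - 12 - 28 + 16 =-2*r^3 + r^2*(6 - 7*s) + r*(-3*s^2 + 6*s + 8) - 6*s^2 + 40*s - 24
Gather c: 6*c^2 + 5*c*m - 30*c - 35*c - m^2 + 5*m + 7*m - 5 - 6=6*c^2 + c*(5*m - 65) - m^2 + 12*m - 11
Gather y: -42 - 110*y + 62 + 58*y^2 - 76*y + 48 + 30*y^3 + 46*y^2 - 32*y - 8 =30*y^3 + 104*y^2 - 218*y + 60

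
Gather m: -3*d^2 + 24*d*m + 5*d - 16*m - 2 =-3*d^2 + 5*d + m*(24*d - 16) - 2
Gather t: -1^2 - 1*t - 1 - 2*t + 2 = -3*t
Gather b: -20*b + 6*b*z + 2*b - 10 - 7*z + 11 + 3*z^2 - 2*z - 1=b*(6*z - 18) + 3*z^2 - 9*z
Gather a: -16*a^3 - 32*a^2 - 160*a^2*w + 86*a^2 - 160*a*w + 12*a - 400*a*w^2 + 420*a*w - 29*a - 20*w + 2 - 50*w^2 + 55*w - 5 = -16*a^3 + a^2*(54 - 160*w) + a*(-400*w^2 + 260*w - 17) - 50*w^2 + 35*w - 3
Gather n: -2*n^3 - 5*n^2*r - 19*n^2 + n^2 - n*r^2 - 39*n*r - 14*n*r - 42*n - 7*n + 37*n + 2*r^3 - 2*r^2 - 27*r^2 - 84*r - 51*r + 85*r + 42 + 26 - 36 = -2*n^3 + n^2*(-5*r - 18) + n*(-r^2 - 53*r - 12) + 2*r^3 - 29*r^2 - 50*r + 32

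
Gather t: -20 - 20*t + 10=-20*t - 10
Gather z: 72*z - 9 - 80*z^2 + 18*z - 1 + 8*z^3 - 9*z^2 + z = 8*z^3 - 89*z^2 + 91*z - 10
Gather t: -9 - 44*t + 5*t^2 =5*t^2 - 44*t - 9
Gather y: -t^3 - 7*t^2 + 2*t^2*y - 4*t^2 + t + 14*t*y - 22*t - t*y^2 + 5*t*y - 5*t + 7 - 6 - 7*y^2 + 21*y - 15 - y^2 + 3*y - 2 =-t^3 - 11*t^2 - 26*t + y^2*(-t - 8) + y*(2*t^2 + 19*t + 24) - 16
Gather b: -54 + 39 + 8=-7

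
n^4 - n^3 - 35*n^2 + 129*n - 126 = (n - 3)^2*(n - 2)*(n + 7)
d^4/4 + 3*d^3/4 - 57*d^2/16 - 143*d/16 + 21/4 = (d/4 + 1)*(d - 7/2)*(d - 1/2)*(d + 3)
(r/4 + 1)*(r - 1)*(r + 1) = r^3/4 + r^2 - r/4 - 1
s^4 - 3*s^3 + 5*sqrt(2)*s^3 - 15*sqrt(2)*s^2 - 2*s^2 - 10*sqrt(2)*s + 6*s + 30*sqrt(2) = (s - 3)*(s - sqrt(2))*(s + sqrt(2))*(s + 5*sqrt(2))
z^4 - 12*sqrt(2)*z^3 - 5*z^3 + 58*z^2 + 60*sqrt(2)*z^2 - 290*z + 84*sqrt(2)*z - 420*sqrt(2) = (z - 5)*(z - 7*sqrt(2))*(z - 6*sqrt(2))*(z + sqrt(2))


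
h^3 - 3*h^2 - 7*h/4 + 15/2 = (h - 5/2)*(h - 2)*(h + 3/2)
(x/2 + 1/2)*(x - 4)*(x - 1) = x^3/2 - 2*x^2 - x/2 + 2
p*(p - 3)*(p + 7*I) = p^3 - 3*p^2 + 7*I*p^2 - 21*I*p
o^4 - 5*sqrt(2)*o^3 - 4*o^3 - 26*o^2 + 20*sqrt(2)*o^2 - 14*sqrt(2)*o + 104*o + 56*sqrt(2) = (o - 4)*(o - 7*sqrt(2))*(o + sqrt(2))^2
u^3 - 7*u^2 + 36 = (u - 6)*(u - 3)*(u + 2)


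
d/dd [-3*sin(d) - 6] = -3*cos(d)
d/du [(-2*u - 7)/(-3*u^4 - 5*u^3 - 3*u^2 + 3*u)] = (-18*u^4 - 104*u^3 - 111*u^2 - 42*u + 21)/(u^2*(9*u^6 + 30*u^5 + 43*u^4 + 12*u^3 - 21*u^2 - 18*u + 9))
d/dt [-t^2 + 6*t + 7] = 6 - 2*t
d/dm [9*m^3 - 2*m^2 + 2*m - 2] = 27*m^2 - 4*m + 2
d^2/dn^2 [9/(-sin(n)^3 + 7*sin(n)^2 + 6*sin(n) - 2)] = 9*(9*sin(n)^5 - 86*sin(n)^4 + 258*sin(n)^3 - 38*sin(n)^2 - 128*sin(n) - 100)/((sin(n) + 1)^2*(sin(n)^2 - 8*sin(n) + 2)^3)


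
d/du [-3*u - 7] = -3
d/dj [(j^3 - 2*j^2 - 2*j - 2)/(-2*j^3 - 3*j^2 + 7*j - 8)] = (-7*j^4 + 6*j^3 - 56*j^2 + 20*j + 30)/(4*j^6 + 12*j^5 - 19*j^4 - 10*j^3 + 97*j^2 - 112*j + 64)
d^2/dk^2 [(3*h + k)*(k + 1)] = 2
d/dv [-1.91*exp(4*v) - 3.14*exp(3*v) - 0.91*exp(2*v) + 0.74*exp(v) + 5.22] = (-7.64*exp(3*v) - 9.42*exp(2*v) - 1.82*exp(v) + 0.74)*exp(v)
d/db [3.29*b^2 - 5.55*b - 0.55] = 6.58*b - 5.55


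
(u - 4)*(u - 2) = u^2 - 6*u + 8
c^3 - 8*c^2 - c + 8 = (c - 8)*(c - 1)*(c + 1)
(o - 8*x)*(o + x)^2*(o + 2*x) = o^4 - 4*o^3*x - 27*o^2*x^2 - 38*o*x^3 - 16*x^4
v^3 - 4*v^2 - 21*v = v*(v - 7)*(v + 3)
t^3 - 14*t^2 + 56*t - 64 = (t - 8)*(t - 4)*(t - 2)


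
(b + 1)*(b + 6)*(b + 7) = b^3 + 14*b^2 + 55*b + 42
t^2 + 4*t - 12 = (t - 2)*(t + 6)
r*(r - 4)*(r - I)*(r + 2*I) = r^4 - 4*r^3 + I*r^3 + 2*r^2 - 4*I*r^2 - 8*r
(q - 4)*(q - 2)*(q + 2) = q^3 - 4*q^2 - 4*q + 16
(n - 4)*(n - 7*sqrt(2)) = n^2 - 7*sqrt(2)*n - 4*n + 28*sqrt(2)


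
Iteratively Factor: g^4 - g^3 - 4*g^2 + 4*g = (g - 1)*(g^3 - 4*g) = (g - 1)*(g + 2)*(g^2 - 2*g) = g*(g - 1)*(g + 2)*(g - 2)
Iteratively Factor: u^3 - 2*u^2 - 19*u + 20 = (u + 4)*(u^2 - 6*u + 5) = (u - 1)*(u + 4)*(u - 5)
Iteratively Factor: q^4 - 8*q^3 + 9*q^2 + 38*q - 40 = (q - 5)*(q^3 - 3*q^2 - 6*q + 8) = (q - 5)*(q - 4)*(q^2 + q - 2) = (q - 5)*(q - 4)*(q - 1)*(q + 2)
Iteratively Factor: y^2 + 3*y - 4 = (y + 4)*(y - 1)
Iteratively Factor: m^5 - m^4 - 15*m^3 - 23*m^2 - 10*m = (m + 1)*(m^4 - 2*m^3 - 13*m^2 - 10*m) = (m - 5)*(m + 1)*(m^3 + 3*m^2 + 2*m) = (m - 5)*(m + 1)*(m + 2)*(m^2 + m) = m*(m - 5)*(m + 1)*(m + 2)*(m + 1)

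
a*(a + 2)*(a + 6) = a^3 + 8*a^2 + 12*a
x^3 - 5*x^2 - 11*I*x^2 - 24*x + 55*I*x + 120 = (x - 5)*(x - 8*I)*(x - 3*I)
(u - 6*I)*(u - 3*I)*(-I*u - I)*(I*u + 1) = u^4 + u^3 - 10*I*u^3 - 27*u^2 - 10*I*u^2 - 27*u + 18*I*u + 18*I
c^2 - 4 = (c - 2)*(c + 2)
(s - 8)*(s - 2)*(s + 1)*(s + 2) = s^4 - 7*s^3 - 12*s^2 + 28*s + 32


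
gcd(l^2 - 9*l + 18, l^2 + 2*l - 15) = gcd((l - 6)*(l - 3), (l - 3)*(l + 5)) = l - 3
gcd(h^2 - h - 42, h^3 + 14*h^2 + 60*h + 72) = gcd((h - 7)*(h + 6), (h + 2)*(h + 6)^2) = h + 6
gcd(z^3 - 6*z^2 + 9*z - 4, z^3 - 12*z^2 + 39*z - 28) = z^2 - 5*z + 4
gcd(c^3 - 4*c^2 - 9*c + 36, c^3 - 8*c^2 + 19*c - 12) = c^2 - 7*c + 12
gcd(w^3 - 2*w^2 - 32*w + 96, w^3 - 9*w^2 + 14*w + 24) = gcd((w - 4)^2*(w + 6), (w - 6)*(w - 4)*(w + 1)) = w - 4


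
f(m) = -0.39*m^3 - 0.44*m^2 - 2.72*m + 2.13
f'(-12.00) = -160.64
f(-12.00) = 645.33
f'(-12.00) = -160.64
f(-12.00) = 645.33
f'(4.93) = -35.50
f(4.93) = -68.70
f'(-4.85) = -25.97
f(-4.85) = 49.46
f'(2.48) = -12.10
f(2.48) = -13.27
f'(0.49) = -3.43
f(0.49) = 0.65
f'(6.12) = -51.93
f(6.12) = -120.39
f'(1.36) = -6.08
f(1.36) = -3.36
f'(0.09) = -2.81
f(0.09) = 1.88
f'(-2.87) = -9.83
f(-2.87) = 15.53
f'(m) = -1.17*m^2 - 0.88*m - 2.72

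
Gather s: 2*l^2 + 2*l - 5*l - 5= 2*l^2 - 3*l - 5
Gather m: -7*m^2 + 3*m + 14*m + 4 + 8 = -7*m^2 + 17*m + 12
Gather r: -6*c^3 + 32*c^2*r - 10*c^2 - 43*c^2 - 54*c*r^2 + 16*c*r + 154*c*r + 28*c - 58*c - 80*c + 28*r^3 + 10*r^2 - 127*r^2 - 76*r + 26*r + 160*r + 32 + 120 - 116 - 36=-6*c^3 - 53*c^2 - 110*c + 28*r^3 + r^2*(-54*c - 117) + r*(32*c^2 + 170*c + 110)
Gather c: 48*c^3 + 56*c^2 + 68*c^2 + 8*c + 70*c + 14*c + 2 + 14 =48*c^3 + 124*c^2 + 92*c + 16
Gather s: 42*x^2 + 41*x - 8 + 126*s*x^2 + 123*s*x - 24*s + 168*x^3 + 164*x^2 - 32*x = s*(126*x^2 + 123*x - 24) + 168*x^3 + 206*x^2 + 9*x - 8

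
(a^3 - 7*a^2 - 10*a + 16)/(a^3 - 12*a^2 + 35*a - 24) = (a + 2)/(a - 3)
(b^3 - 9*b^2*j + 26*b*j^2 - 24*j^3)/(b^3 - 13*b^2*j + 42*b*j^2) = (b^3 - 9*b^2*j + 26*b*j^2 - 24*j^3)/(b*(b^2 - 13*b*j + 42*j^2))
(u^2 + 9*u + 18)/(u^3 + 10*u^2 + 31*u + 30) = (u + 6)/(u^2 + 7*u + 10)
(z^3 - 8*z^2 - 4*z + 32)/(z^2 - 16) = (z^3 - 8*z^2 - 4*z + 32)/(z^2 - 16)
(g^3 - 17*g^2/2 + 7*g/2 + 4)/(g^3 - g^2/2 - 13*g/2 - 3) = (g^2 - 9*g + 8)/(g^2 - g - 6)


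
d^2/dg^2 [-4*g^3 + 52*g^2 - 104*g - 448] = 104 - 24*g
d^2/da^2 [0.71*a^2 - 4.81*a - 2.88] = 1.42000000000000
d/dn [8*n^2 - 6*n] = 16*n - 6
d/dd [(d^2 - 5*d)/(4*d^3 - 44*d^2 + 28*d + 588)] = (-d^3 + 3*d^2 - 27*d + 105)/(4*(d^5 - 15*d^4 + 30*d^3 + 350*d^2 - 735*d - 3087))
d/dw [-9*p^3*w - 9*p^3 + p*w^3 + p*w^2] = p*(-9*p^2 + 3*w^2 + 2*w)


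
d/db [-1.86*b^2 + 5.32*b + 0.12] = 5.32 - 3.72*b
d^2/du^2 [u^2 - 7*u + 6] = 2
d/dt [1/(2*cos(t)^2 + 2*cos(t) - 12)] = (2*cos(t) + 1)*sin(t)/(2*(cos(t)^2 + cos(t) - 6)^2)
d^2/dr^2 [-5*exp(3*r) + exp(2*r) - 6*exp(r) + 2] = (-45*exp(2*r) + 4*exp(r) - 6)*exp(r)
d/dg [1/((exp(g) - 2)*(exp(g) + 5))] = (-2*exp(g) - 3)*exp(g)/(exp(4*g) + 6*exp(3*g) - 11*exp(2*g) - 60*exp(g) + 100)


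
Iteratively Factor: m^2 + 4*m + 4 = (m + 2)*(m + 2)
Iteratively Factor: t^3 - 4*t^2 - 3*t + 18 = (t + 2)*(t^2 - 6*t + 9) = (t - 3)*(t + 2)*(t - 3)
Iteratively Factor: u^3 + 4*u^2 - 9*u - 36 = (u + 3)*(u^2 + u - 12) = (u + 3)*(u + 4)*(u - 3)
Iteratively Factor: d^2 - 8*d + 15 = (d - 5)*(d - 3)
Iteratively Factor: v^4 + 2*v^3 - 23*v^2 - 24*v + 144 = (v - 3)*(v^3 + 5*v^2 - 8*v - 48) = (v - 3)^2*(v^2 + 8*v + 16) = (v - 3)^2*(v + 4)*(v + 4)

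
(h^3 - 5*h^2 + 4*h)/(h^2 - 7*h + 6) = h*(h - 4)/(h - 6)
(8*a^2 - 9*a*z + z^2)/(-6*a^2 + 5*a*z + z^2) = (-8*a + z)/(6*a + z)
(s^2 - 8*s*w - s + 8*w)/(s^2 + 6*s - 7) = (s - 8*w)/(s + 7)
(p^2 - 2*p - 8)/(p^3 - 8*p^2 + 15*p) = (p^2 - 2*p - 8)/(p*(p^2 - 8*p + 15))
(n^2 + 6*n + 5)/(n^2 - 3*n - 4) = (n + 5)/(n - 4)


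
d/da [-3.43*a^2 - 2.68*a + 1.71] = -6.86*a - 2.68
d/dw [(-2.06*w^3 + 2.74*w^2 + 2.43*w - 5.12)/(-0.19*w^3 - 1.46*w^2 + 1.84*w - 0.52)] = (-2.22044604925031e-16*w^5 + 3.5282*w^4 - 6.6574*w^3 + 8.8846*w^2 - 17.8*w + 8.1572)/(0.0361*w^6 + 0.5548*w^5 + 1.4324*w^4 - 5.1752*w^3 + 4.904*w^2 - 1.9136*w + 0.2704)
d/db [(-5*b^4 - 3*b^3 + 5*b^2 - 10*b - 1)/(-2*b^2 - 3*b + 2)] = (20*b^5 + 51*b^4 - 22*b^3 - 53*b^2 + 16*b - 23)/(4*b^4 + 12*b^3 + b^2 - 12*b + 4)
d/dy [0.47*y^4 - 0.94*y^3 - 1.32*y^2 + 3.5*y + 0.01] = 1.88*y^3 - 2.82*y^2 - 2.64*y + 3.5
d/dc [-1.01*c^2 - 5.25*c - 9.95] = -2.02*c - 5.25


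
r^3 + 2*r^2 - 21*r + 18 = (r - 3)*(r - 1)*(r + 6)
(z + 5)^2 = z^2 + 10*z + 25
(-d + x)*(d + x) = -d^2 + x^2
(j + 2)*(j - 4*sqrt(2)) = j^2 - 4*sqrt(2)*j + 2*j - 8*sqrt(2)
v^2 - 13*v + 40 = (v - 8)*(v - 5)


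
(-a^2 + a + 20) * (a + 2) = -a^3 - a^2 + 22*a + 40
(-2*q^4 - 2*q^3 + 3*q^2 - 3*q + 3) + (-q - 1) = -2*q^4 - 2*q^3 + 3*q^2 - 4*q + 2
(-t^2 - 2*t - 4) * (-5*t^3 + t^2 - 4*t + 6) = 5*t^5 + 9*t^4 + 22*t^3 - 2*t^2 + 4*t - 24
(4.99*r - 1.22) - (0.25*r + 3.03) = 4.74*r - 4.25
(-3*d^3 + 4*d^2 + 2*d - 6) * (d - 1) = -3*d^4 + 7*d^3 - 2*d^2 - 8*d + 6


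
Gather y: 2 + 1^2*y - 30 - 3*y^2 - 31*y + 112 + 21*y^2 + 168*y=18*y^2 + 138*y + 84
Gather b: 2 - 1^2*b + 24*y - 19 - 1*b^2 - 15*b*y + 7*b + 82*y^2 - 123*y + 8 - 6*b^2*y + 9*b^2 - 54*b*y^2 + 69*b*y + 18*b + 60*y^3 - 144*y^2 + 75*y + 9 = b^2*(8 - 6*y) + b*(-54*y^2 + 54*y + 24) + 60*y^3 - 62*y^2 - 24*y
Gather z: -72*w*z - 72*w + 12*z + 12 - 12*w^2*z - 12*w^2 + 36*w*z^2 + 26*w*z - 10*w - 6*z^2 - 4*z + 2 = -12*w^2 - 82*w + z^2*(36*w - 6) + z*(-12*w^2 - 46*w + 8) + 14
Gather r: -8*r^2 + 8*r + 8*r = -8*r^2 + 16*r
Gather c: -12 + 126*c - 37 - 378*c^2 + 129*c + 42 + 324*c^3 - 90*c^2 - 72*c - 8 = 324*c^3 - 468*c^2 + 183*c - 15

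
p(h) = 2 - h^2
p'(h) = -2*h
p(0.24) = 1.94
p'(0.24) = -0.48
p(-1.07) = 0.86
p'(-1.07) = 2.14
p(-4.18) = -15.47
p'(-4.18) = 8.36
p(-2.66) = -5.08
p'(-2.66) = 5.32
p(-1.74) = -1.03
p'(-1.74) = 3.48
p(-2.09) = -2.37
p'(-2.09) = 4.18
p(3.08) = -7.49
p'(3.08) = -6.16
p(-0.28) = 1.92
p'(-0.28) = 0.56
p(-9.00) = -79.00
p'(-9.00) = 18.00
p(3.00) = -7.00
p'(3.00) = -6.00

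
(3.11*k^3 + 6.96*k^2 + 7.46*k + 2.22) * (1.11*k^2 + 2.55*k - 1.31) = 3.4521*k^5 + 15.6561*k^4 + 21.9545*k^3 + 12.3696*k^2 - 4.1116*k - 2.9082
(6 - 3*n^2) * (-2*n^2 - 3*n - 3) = 6*n^4 + 9*n^3 - 3*n^2 - 18*n - 18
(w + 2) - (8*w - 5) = 7 - 7*w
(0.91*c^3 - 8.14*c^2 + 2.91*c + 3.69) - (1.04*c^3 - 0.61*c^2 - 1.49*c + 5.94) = -0.13*c^3 - 7.53*c^2 + 4.4*c - 2.25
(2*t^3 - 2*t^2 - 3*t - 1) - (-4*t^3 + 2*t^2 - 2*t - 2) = 6*t^3 - 4*t^2 - t + 1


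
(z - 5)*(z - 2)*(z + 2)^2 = z^4 - 3*z^3 - 14*z^2 + 12*z + 40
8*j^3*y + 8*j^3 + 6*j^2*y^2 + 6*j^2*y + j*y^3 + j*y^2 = (2*j + y)*(4*j + y)*(j*y + j)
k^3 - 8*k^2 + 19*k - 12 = (k - 4)*(k - 3)*(k - 1)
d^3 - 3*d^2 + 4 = (d - 2)^2*(d + 1)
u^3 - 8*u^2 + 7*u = u*(u - 7)*(u - 1)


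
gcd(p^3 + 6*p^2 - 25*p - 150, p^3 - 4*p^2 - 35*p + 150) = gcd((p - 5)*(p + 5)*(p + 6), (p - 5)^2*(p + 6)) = p^2 + p - 30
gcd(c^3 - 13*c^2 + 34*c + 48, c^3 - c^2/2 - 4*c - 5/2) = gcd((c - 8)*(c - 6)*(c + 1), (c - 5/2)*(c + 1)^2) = c + 1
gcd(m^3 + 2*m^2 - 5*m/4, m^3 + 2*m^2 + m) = m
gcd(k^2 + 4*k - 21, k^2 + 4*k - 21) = k^2 + 4*k - 21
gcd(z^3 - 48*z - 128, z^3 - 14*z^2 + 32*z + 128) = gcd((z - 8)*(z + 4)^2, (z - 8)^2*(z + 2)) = z - 8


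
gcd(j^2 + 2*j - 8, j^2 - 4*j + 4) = j - 2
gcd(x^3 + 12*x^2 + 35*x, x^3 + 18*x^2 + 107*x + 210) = x^2 + 12*x + 35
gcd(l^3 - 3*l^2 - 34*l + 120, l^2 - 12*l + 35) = l - 5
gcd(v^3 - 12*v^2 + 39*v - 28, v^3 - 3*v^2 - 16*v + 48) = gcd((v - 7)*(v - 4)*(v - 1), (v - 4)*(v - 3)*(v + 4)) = v - 4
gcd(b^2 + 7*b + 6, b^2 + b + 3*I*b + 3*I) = b + 1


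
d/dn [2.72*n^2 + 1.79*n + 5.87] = 5.44*n + 1.79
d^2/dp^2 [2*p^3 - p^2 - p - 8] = 12*p - 2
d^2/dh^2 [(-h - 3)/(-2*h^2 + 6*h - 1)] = 4*(-3*h*(2*h^2 - 6*h + 1) + 2*(h + 3)*(2*h - 3)^2)/(2*h^2 - 6*h + 1)^3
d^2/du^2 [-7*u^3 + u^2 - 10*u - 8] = 2 - 42*u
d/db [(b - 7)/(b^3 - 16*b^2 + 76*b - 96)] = (b^3 - 16*b^2 + 76*b - (b - 7)*(3*b^2 - 32*b + 76) - 96)/(b^3 - 16*b^2 + 76*b - 96)^2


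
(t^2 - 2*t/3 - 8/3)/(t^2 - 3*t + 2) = (t + 4/3)/(t - 1)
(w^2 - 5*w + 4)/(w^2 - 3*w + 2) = (w - 4)/(w - 2)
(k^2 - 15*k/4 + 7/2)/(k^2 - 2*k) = (k - 7/4)/k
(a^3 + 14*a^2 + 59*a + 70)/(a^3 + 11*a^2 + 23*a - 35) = (a + 2)/(a - 1)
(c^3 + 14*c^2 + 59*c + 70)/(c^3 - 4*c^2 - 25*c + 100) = (c^2 + 9*c + 14)/(c^2 - 9*c + 20)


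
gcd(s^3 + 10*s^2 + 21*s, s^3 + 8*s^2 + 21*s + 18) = s + 3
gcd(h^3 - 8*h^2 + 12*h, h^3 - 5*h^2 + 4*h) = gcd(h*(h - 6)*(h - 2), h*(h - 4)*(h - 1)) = h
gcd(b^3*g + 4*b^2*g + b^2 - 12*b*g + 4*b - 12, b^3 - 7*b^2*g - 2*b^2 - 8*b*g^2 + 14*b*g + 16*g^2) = b - 2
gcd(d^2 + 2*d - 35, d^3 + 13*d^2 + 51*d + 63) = d + 7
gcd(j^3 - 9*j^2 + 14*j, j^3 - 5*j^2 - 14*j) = j^2 - 7*j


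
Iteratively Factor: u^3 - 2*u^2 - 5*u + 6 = (u + 2)*(u^2 - 4*u + 3) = (u - 3)*(u + 2)*(u - 1)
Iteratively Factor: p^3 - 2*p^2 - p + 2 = (p - 1)*(p^2 - p - 2) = (p - 1)*(p + 1)*(p - 2)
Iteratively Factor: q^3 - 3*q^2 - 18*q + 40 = (q - 2)*(q^2 - q - 20) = (q - 5)*(q - 2)*(q + 4)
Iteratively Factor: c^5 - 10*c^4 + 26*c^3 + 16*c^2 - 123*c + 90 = (c + 2)*(c^4 - 12*c^3 + 50*c^2 - 84*c + 45) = (c - 3)*(c + 2)*(c^3 - 9*c^2 + 23*c - 15) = (c - 5)*(c - 3)*(c + 2)*(c^2 - 4*c + 3) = (c - 5)*(c - 3)^2*(c + 2)*(c - 1)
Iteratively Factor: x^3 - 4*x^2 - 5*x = (x + 1)*(x^2 - 5*x) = (x - 5)*(x + 1)*(x)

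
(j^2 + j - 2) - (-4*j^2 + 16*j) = 5*j^2 - 15*j - 2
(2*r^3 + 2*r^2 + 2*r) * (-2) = -4*r^3 - 4*r^2 - 4*r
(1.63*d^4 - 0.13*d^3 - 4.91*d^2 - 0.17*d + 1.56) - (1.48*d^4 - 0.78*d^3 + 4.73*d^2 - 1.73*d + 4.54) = 0.15*d^4 + 0.65*d^3 - 9.64*d^2 + 1.56*d - 2.98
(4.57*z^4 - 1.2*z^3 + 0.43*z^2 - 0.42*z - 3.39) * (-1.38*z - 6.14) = -6.3066*z^5 - 26.4038*z^4 + 6.7746*z^3 - 2.0606*z^2 + 7.257*z + 20.8146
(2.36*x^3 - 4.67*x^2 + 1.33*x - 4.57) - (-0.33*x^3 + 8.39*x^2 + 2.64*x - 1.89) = 2.69*x^3 - 13.06*x^2 - 1.31*x - 2.68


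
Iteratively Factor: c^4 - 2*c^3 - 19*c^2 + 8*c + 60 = (c - 5)*(c^3 + 3*c^2 - 4*c - 12) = (c - 5)*(c + 3)*(c^2 - 4) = (c - 5)*(c + 2)*(c + 3)*(c - 2)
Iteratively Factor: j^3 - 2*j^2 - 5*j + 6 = (j + 2)*(j^2 - 4*j + 3) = (j - 1)*(j + 2)*(j - 3)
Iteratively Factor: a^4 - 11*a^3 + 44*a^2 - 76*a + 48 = (a - 3)*(a^3 - 8*a^2 + 20*a - 16) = (a - 3)*(a - 2)*(a^2 - 6*a + 8) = (a - 3)*(a - 2)^2*(a - 4)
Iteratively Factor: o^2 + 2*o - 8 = (o + 4)*(o - 2)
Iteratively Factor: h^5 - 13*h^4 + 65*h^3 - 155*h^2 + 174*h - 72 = (h - 3)*(h^4 - 10*h^3 + 35*h^2 - 50*h + 24) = (h - 3)*(h - 1)*(h^3 - 9*h^2 + 26*h - 24) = (h - 3)*(h - 2)*(h - 1)*(h^2 - 7*h + 12) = (h - 3)^2*(h - 2)*(h - 1)*(h - 4)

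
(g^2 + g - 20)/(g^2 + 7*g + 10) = (g - 4)/(g + 2)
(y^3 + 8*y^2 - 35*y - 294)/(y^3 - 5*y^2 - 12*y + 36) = (y^2 + 14*y + 49)/(y^2 + y - 6)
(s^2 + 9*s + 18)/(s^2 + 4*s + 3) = (s + 6)/(s + 1)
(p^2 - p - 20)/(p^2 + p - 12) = (p - 5)/(p - 3)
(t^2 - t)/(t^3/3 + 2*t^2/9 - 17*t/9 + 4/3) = 9*t/(3*t^2 + 5*t - 12)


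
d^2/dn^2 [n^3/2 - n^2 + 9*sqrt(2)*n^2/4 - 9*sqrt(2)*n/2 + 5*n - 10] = 3*n - 2 + 9*sqrt(2)/2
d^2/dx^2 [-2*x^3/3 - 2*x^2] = -4*x - 4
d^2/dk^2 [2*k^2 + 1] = 4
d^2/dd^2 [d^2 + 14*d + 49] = 2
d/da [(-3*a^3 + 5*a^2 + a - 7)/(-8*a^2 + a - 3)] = 2*(12*a^4 - 3*a^3 + 20*a^2 - 71*a + 2)/(64*a^4 - 16*a^3 + 49*a^2 - 6*a + 9)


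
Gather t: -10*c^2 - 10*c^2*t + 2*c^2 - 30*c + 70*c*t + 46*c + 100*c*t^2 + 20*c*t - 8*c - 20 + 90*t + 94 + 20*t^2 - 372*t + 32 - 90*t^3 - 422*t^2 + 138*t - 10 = -8*c^2 + 8*c - 90*t^3 + t^2*(100*c - 402) + t*(-10*c^2 + 90*c - 144) + 96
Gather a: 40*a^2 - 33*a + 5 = 40*a^2 - 33*a + 5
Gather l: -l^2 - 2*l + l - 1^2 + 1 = -l^2 - l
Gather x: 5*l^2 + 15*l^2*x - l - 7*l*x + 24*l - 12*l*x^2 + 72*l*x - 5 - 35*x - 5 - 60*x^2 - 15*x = 5*l^2 + 23*l + x^2*(-12*l - 60) + x*(15*l^2 + 65*l - 50) - 10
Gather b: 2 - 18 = -16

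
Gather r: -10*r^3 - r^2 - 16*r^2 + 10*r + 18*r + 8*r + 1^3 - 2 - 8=-10*r^3 - 17*r^2 + 36*r - 9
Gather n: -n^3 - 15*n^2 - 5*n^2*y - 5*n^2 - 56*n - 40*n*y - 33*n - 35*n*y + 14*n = -n^3 + n^2*(-5*y - 20) + n*(-75*y - 75)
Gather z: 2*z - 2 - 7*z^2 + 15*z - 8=-7*z^2 + 17*z - 10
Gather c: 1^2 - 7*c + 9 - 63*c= 10 - 70*c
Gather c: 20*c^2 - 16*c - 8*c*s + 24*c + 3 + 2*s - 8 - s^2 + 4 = 20*c^2 + c*(8 - 8*s) - s^2 + 2*s - 1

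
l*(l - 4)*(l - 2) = l^3 - 6*l^2 + 8*l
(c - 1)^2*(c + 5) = c^3 + 3*c^2 - 9*c + 5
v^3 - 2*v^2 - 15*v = v*(v - 5)*(v + 3)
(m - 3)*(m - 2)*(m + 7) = m^3 + 2*m^2 - 29*m + 42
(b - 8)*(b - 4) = b^2 - 12*b + 32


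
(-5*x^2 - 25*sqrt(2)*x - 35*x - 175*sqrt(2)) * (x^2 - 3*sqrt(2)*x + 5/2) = -5*x^4 - 35*x^3 - 10*sqrt(2)*x^3 - 70*sqrt(2)*x^2 + 275*x^2/2 - 125*sqrt(2)*x/2 + 1925*x/2 - 875*sqrt(2)/2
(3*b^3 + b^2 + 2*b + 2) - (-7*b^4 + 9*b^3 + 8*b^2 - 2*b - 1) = 7*b^4 - 6*b^3 - 7*b^2 + 4*b + 3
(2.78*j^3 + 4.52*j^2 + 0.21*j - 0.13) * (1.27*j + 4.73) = 3.5306*j^4 + 18.8898*j^3 + 21.6463*j^2 + 0.8282*j - 0.6149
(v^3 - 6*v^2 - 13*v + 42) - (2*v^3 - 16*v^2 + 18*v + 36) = -v^3 + 10*v^2 - 31*v + 6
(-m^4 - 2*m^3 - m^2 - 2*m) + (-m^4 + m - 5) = -2*m^4 - 2*m^3 - m^2 - m - 5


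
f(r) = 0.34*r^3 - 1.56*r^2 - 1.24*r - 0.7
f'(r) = 1.02*r^2 - 3.12*r - 1.24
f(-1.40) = -2.95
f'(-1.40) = 5.13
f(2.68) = -8.68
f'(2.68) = -2.28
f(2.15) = -7.20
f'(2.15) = -3.23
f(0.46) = -1.57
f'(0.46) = -2.46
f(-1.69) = -4.70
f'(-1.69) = 6.95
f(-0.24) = -0.50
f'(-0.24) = -0.43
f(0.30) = -1.20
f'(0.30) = -2.08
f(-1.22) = -2.13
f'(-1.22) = 4.08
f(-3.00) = -20.20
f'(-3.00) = 17.30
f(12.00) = 347.30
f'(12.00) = 108.20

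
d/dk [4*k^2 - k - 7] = 8*k - 1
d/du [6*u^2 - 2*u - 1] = 12*u - 2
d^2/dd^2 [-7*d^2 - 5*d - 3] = -14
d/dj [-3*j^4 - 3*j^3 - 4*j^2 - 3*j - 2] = -12*j^3 - 9*j^2 - 8*j - 3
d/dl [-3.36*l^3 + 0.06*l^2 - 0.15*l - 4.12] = -10.08*l^2 + 0.12*l - 0.15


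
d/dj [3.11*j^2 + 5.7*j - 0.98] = 6.22*j + 5.7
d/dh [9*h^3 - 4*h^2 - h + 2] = 27*h^2 - 8*h - 1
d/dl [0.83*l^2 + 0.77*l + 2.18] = 1.66*l + 0.77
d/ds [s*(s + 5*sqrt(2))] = 2*s + 5*sqrt(2)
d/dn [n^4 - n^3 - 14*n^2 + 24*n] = 4*n^3 - 3*n^2 - 28*n + 24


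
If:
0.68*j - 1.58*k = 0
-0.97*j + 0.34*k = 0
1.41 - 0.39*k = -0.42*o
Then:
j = 0.00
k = 0.00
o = -3.36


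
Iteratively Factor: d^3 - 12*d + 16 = (d + 4)*(d^2 - 4*d + 4) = (d - 2)*(d + 4)*(d - 2)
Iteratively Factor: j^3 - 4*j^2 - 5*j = (j - 5)*(j^2 + j) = j*(j - 5)*(j + 1)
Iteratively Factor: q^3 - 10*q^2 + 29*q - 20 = (q - 5)*(q^2 - 5*q + 4) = (q - 5)*(q - 4)*(q - 1)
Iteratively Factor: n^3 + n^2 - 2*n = (n - 1)*(n^2 + 2*n) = (n - 1)*(n + 2)*(n)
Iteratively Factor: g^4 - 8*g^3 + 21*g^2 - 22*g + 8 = (g - 4)*(g^3 - 4*g^2 + 5*g - 2) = (g - 4)*(g - 1)*(g^2 - 3*g + 2) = (g - 4)*(g - 1)^2*(g - 2)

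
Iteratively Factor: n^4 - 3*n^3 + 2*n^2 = (n - 1)*(n^3 - 2*n^2) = n*(n - 1)*(n^2 - 2*n) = n^2*(n - 1)*(n - 2)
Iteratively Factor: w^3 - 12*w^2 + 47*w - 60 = (w - 5)*(w^2 - 7*w + 12) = (w - 5)*(w - 3)*(w - 4)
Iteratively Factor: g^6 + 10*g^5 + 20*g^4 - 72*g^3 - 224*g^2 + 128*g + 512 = (g - 2)*(g^5 + 12*g^4 + 44*g^3 + 16*g^2 - 192*g - 256) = (g - 2)*(g + 4)*(g^4 + 8*g^3 + 12*g^2 - 32*g - 64) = (g - 2)*(g + 4)^2*(g^3 + 4*g^2 - 4*g - 16) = (g - 2)*(g + 4)^3*(g^2 - 4) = (g - 2)*(g + 2)*(g + 4)^3*(g - 2)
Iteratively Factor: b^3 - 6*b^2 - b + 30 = (b - 3)*(b^2 - 3*b - 10) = (b - 3)*(b + 2)*(b - 5)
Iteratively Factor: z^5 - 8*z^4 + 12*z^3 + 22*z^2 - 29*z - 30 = (z - 3)*(z^4 - 5*z^3 - 3*z^2 + 13*z + 10) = (z - 5)*(z - 3)*(z^3 - 3*z - 2) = (z - 5)*(z - 3)*(z + 1)*(z^2 - z - 2) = (z - 5)*(z - 3)*(z - 2)*(z + 1)*(z + 1)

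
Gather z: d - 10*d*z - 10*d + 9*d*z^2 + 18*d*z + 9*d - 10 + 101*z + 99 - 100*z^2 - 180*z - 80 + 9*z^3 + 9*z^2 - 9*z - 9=9*z^3 + z^2*(9*d - 91) + z*(8*d - 88)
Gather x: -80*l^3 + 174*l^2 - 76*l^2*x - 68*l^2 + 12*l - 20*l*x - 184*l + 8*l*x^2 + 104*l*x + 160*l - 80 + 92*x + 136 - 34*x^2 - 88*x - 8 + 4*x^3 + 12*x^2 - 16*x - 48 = -80*l^3 + 106*l^2 - 12*l + 4*x^3 + x^2*(8*l - 22) + x*(-76*l^2 + 84*l - 12)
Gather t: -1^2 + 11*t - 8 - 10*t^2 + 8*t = -10*t^2 + 19*t - 9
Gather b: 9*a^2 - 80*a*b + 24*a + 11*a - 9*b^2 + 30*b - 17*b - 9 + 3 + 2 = 9*a^2 + 35*a - 9*b^2 + b*(13 - 80*a) - 4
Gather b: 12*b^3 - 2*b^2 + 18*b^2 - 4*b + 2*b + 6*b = 12*b^3 + 16*b^2 + 4*b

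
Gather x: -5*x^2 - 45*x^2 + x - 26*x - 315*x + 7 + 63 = -50*x^2 - 340*x + 70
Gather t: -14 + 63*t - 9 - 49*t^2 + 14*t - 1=-49*t^2 + 77*t - 24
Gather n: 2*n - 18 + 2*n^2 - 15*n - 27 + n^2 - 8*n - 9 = 3*n^2 - 21*n - 54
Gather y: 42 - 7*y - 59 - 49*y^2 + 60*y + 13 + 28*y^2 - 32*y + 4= -21*y^2 + 21*y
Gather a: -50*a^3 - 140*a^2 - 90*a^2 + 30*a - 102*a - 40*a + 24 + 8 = -50*a^3 - 230*a^2 - 112*a + 32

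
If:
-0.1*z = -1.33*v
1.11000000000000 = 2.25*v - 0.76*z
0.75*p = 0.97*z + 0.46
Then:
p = -1.82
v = -0.14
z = -1.88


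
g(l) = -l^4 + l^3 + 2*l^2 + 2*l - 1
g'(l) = -4*l^3 + 3*l^2 + 4*l + 2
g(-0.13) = -1.23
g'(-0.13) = 1.54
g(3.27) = -52.45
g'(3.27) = -92.70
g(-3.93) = -277.21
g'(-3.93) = 275.41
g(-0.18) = -1.30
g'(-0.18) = 1.40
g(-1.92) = -18.13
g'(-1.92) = 33.69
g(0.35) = -0.03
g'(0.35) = 3.60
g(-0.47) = -1.65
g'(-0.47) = 1.20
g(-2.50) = -48.19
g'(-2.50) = 73.25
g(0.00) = -1.00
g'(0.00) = 2.00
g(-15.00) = -53581.00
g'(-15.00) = 14117.00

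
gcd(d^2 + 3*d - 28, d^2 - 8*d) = 1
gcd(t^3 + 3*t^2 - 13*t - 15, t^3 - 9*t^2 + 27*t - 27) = t - 3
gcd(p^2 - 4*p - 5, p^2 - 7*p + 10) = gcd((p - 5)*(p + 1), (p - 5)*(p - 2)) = p - 5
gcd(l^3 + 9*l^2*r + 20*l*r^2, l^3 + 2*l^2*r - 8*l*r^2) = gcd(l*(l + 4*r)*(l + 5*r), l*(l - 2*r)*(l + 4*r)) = l^2 + 4*l*r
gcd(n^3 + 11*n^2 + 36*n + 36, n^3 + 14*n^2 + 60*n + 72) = n^2 + 8*n + 12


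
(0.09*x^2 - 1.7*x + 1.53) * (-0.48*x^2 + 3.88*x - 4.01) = -0.0432*x^4 + 1.1652*x^3 - 7.6913*x^2 + 12.7534*x - 6.1353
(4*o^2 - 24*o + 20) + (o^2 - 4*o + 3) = 5*o^2 - 28*o + 23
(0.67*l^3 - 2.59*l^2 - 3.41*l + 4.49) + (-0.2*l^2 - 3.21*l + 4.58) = 0.67*l^3 - 2.79*l^2 - 6.62*l + 9.07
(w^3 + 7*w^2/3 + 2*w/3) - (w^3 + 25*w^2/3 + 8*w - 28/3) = -6*w^2 - 22*w/3 + 28/3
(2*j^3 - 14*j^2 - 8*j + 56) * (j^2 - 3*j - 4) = 2*j^5 - 20*j^4 + 26*j^3 + 136*j^2 - 136*j - 224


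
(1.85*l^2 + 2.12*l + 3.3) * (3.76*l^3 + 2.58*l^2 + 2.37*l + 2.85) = 6.956*l^5 + 12.7442*l^4 + 22.2621*l^3 + 18.8109*l^2 + 13.863*l + 9.405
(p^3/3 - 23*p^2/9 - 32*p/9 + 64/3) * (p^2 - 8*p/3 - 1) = p^5/3 - 31*p^4/9 + 79*p^3/27 + 901*p^2/27 - 160*p/3 - 64/3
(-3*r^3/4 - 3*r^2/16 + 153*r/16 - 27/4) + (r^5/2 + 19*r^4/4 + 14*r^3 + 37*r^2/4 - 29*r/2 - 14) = r^5/2 + 19*r^4/4 + 53*r^3/4 + 145*r^2/16 - 79*r/16 - 83/4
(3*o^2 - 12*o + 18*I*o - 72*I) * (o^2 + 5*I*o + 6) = 3*o^4 - 12*o^3 + 33*I*o^3 - 72*o^2 - 132*I*o^2 + 288*o + 108*I*o - 432*I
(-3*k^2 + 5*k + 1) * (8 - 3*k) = 9*k^3 - 39*k^2 + 37*k + 8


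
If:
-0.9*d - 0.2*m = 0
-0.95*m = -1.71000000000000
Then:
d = -0.40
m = 1.80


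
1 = 1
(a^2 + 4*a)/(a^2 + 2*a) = (a + 4)/(a + 2)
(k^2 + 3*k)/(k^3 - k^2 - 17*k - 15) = k/(k^2 - 4*k - 5)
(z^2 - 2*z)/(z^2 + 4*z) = (z - 2)/(z + 4)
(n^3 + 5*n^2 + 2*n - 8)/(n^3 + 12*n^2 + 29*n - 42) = (n^2 + 6*n + 8)/(n^2 + 13*n + 42)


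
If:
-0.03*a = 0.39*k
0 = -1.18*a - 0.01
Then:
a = -0.01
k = 0.00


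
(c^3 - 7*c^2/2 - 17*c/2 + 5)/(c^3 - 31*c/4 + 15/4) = 2*(c^2 - 3*c - 10)/(2*c^2 + c - 15)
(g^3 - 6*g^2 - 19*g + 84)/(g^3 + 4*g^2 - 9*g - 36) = (g - 7)/(g + 3)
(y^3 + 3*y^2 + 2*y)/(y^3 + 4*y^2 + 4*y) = (y + 1)/(y + 2)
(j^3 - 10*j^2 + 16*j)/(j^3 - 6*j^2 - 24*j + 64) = j/(j + 4)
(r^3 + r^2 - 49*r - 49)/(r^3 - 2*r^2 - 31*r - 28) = (r + 7)/(r + 4)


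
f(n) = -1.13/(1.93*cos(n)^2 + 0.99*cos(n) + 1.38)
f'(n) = -1.13*(3.86*sin(n)*cos(n) + 0.99*sin(n))/(1.93*cos(n)^2 + 0.99*cos(n) + 1.38)^2 = -(4.3618*cos(n) + 1.1187)*sin(n)/(1.93*cos(n)^2 + 0.99*cos(n) + 1.38)^2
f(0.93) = -0.42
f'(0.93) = -0.42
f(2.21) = -0.77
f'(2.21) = 0.55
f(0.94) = -0.43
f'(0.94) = -0.43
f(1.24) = -0.59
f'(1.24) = -0.66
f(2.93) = -0.50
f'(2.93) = 0.13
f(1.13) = -0.52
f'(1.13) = -0.58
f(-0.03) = -0.26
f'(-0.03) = 0.01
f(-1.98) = -0.87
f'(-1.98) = -0.34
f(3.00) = -0.49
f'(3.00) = 0.09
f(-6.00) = -0.27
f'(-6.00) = -0.09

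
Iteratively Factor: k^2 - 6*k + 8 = (k - 2)*(k - 4)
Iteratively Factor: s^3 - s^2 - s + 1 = (s + 1)*(s^2 - 2*s + 1) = (s - 1)*(s + 1)*(s - 1)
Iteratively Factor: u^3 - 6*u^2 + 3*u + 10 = (u - 2)*(u^2 - 4*u - 5) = (u - 2)*(u + 1)*(u - 5)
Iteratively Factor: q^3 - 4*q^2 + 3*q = (q - 3)*(q^2 - q) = q*(q - 3)*(q - 1)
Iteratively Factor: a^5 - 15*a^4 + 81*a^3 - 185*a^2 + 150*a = (a)*(a^4 - 15*a^3 + 81*a^2 - 185*a + 150) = a*(a - 5)*(a^3 - 10*a^2 + 31*a - 30) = a*(a - 5)*(a - 2)*(a^2 - 8*a + 15) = a*(a - 5)*(a - 3)*(a - 2)*(a - 5)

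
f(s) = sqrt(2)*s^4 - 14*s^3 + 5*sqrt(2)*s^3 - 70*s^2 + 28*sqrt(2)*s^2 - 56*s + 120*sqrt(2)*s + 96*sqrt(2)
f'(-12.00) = -11924.99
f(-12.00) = 35691.73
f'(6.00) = 222.44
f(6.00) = 59.70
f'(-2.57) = 36.65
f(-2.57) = -177.95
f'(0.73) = 60.44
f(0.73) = 200.27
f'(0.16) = 103.47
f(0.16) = 153.15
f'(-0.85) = 146.90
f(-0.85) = 22.14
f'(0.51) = 78.04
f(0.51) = 185.02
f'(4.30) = -82.34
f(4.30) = -4.84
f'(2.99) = -102.72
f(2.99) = 131.76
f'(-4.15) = -396.27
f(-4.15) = 55.00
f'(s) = 4*sqrt(2)*s^3 - 42*s^2 + 15*sqrt(2)*s^2 - 140*s + 56*sqrt(2)*s - 56 + 120*sqrt(2)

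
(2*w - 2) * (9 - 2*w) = -4*w^2 + 22*w - 18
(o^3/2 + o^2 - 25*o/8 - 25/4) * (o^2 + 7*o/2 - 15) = o^5/2 + 11*o^4/4 - 57*o^3/8 - 515*o^2/16 + 25*o + 375/4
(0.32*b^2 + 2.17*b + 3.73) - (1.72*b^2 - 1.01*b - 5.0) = -1.4*b^2 + 3.18*b + 8.73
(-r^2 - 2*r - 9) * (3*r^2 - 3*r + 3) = -3*r^4 - 3*r^3 - 24*r^2 + 21*r - 27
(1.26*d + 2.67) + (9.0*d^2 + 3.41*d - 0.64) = 9.0*d^2 + 4.67*d + 2.03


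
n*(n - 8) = n^2 - 8*n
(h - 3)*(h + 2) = h^2 - h - 6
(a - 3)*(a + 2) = a^2 - a - 6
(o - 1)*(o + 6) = o^2 + 5*o - 6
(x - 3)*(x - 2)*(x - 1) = x^3 - 6*x^2 + 11*x - 6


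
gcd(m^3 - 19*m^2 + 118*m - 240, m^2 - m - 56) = m - 8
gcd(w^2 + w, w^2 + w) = w^2 + w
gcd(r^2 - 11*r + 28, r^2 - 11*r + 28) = r^2 - 11*r + 28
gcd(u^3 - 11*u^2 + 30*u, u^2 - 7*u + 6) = u - 6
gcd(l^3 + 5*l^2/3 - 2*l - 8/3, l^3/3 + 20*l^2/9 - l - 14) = 1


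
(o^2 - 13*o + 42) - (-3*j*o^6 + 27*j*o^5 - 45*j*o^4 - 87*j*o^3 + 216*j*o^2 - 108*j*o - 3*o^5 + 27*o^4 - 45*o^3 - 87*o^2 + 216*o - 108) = 3*j*o^6 - 27*j*o^5 + 45*j*o^4 + 87*j*o^3 - 216*j*o^2 + 108*j*o + 3*o^5 - 27*o^4 + 45*o^3 + 88*o^2 - 229*o + 150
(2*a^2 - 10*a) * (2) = 4*a^2 - 20*a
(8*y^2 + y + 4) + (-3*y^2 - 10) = 5*y^2 + y - 6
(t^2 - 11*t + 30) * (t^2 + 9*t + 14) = t^4 - 2*t^3 - 55*t^2 + 116*t + 420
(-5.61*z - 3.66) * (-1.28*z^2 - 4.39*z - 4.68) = 7.1808*z^3 + 29.3127*z^2 + 42.3222*z + 17.1288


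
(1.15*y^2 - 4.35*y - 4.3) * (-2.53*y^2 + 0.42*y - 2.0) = -2.9095*y^4 + 11.4885*y^3 + 6.752*y^2 + 6.894*y + 8.6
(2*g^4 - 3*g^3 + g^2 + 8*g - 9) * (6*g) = 12*g^5 - 18*g^4 + 6*g^3 + 48*g^2 - 54*g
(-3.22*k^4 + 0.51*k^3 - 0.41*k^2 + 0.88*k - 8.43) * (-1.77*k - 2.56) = 5.6994*k^5 + 7.3405*k^4 - 0.5799*k^3 - 0.508*k^2 + 12.6683*k + 21.5808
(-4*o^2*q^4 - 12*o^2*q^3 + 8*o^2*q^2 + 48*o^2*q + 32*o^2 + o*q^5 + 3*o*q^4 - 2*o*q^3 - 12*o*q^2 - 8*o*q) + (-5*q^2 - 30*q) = -4*o^2*q^4 - 12*o^2*q^3 + 8*o^2*q^2 + 48*o^2*q + 32*o^2 + o*q^5 + 3*o*q^4 - 2*o*q^3 - 12*o*q^2 - 8*o*q - 5*q^2 - 30*q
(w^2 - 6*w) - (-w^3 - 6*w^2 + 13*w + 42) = w^3 + 7*w^2 - 19*w - 42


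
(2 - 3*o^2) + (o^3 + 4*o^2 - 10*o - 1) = o^3 + o^2 - 10*o + 1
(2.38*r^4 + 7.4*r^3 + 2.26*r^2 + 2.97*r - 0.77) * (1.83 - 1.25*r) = -2.975*r^5 - 4.8946*r^4 + 10.717*r^3 + 0.423299999999999*r^2 + 6.3976*r - 1.4091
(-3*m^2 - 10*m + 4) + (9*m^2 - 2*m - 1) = 6*m^2 - 12*m + 3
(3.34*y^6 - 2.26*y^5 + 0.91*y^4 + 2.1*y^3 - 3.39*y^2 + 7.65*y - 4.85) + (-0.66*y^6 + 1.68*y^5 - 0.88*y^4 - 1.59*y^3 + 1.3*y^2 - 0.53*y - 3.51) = 2.68*y^6 - 0.58*y^5 + 0.03*y^4 + 0.51*y^3 - 2.09*y^2 + 7.12*y - 8.36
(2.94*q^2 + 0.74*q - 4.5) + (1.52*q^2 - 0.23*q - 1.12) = 4.46*q^2 + 0.51*q - 5.62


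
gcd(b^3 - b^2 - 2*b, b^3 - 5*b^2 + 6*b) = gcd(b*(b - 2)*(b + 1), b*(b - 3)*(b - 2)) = b^2 - 2*b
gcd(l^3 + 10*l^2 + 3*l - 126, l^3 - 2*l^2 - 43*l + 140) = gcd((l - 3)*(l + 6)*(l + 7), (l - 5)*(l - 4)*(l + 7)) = l + 7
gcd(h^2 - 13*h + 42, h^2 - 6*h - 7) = h - 7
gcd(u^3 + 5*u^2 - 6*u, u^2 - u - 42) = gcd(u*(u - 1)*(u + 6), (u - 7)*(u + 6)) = u + 6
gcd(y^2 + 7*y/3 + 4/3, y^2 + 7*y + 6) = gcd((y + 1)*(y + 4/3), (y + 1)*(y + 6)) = y + 1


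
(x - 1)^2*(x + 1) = x^3 - x^2 - x + 1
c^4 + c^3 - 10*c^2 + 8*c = c*(c - 2)*(c - 1)*(c + 4)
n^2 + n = n*(n + 1)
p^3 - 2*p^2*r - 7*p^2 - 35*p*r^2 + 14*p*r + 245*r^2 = (p - 7)*(p - 7*r)*(p + 5*r)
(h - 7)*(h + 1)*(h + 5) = h^3 - h^2 - 37*h - 35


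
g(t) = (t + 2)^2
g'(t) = 2*t + 4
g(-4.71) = 7.34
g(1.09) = 9.55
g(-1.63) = 0.14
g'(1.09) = 6.18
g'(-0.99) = 2.02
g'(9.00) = 22.00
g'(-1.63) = 0.74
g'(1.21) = 6.42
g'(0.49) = 4.98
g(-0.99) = 1.02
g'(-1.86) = 0.28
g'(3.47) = 10.94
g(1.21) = 10.30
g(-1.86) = 0.02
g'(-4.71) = -5.42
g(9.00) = 121.00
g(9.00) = 121.00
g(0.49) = 6.20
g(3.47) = 29.92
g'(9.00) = 22.00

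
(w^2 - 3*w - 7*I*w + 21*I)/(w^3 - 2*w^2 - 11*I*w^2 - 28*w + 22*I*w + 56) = (w - 3)/(w^2 + w*(-2 - 4*I) + 8*I)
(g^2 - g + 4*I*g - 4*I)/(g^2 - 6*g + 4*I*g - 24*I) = (g - 1)/(g - 6)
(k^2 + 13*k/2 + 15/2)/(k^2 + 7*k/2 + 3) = (k + 5)/(k + 2)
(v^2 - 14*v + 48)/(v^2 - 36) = (v - 8)/(v + 6)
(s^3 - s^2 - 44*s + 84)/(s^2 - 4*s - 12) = (s^2 + 5*s - 14)/(s + 2)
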